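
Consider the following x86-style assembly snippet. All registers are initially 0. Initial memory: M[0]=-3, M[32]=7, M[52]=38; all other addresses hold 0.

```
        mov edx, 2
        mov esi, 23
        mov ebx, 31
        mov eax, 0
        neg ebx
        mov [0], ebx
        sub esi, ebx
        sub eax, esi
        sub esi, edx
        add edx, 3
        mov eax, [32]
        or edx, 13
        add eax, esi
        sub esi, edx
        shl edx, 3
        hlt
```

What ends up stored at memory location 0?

after mov edx, 2: edx=2
after mov esi, 23: esi=23
after mov ebx, 31: ebx=31
after mov eax, 0: eax=0
after neg ebx: ebx=-(31)=-31
mov [0], ebx → M[0]=-31
after sub esi, ebx: esi=23-(-31)=54
after sub eax, esi: eax=0-54=-54
after sub esi, edx: esi=54-2=52
after add edx, 3: edx=2+3=5
after mov eax, [32]: eax=M[32]=7
after or edx, 13: edx=5|13=13
after add eax, esi: eax=7+52=59
after sub esi, edx: esi=52-13=39
after shl edx, 3: edx=13<<3=104
halt.

-31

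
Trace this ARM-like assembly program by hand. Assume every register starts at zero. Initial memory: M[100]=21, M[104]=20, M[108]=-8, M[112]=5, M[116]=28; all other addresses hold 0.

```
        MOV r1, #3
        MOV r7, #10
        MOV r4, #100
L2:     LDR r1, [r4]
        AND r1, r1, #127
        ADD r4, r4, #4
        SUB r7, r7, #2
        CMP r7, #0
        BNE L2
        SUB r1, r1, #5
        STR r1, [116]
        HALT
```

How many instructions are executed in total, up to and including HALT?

36

r1=3
r7=10
r4=100
r1=M[100]=21
r1=21&127=21
r4=100+4=104
r7=10-2=8
CMP r7, #0  (cmp 8,0)
BNE L2: taken
r1=M[104]=20
r1=20&127=20
r4=104+4=108
r7=8-2=6
CMP r7, #0  (cmp 6,0)
BNE L2: taken
r1=M[108]=-8
r1=(-8)&127=120
r4=108+4=112
r7=6-2=4
CMP r7, #0  (cmp 4,0)
BNE L2: taken
r1=M[112]=5
r1=5&127=5
r4=112+4=116
r7=4-2=2
CMP r7, #0  (cmp 2,0)
BNE L2: taken
r1=M[116]=28
r1=28&127=28
r4=116+4=120
r7=2-2=0
CMP r7, #0  (cmp 0,0)
BNE L2: not taken
r1=28-5=23
STR r1, [116] → M[116]=23
halt.
Total executed instructions: 36.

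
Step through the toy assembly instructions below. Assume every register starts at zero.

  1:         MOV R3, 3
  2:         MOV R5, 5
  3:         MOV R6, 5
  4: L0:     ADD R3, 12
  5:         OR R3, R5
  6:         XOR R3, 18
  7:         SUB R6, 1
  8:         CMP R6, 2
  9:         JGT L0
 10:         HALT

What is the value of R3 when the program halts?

93

after MOV R3, 3: R3=3
after MOV R5, 5: R5=5
after MOV R6, 5: R6=5
after ADD R3, 12: R3=3+12=15
after OR R3, R5: R3=15|5=15
after XOR R3, 18: R3=15^18=29
after SUB R6, 1: R6=5-1=4
CMP R6, 2  (cmp 4,2)
JGT L0: taken
after ADD R3, 12: R3=29+12=41
after OR R3, R5: R3=41|5=45
after XOR R3, 18: R3=45^18=63
after SUB R6, 1: R6=4-1=3
CMP R6, 2  (cmp 3,2)
JGT L0: taken
after ADD R3, 12: R3=63+12=75
after OR R3, R5: R3=75|5=79
after XOR R3, 18: R3=79^18=93
after SUB R6, 1: R6=3-1=2
CMP R6, 2  (cmp 2,2)
JGT L0: not taken
halt.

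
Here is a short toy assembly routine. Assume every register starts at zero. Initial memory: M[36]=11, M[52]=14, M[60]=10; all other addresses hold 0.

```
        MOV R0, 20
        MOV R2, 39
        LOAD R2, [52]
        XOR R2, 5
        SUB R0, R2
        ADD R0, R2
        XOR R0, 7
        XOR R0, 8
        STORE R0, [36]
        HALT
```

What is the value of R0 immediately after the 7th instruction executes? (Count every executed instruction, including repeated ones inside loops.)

after MOV R0, 20: R0=20
after MOV R2, 39: R2=39
after LOAD R2, [52]: R2=M[52]=14
after XOR R2, 5: R2=14^5=11
after SUB R0, R2: R0=20-11=9
after ADD R0, R2: R0=9+11=20
after XOR R0, 7: R0=20^7=19
After step 7: R0 = 19.

19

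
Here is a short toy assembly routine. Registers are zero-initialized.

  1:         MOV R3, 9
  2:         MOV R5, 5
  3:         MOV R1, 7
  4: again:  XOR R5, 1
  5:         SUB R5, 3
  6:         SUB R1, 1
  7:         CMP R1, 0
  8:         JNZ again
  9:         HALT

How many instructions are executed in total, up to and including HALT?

R3=9
R5=5
R1=7
R5=5^1=4
R5=4-3=1
R1=7-1=6
CMP R1, 0  (cmp 6,0)
JNZ again: taken
R5=1^1=0
R5=0-3=-3
R1=6-1=5
CMP R1, 0  (cmp 5,0)
JNZ again: taken
R5=(-3)^1=-4
R5=(-4)-3=-7
R1=5-1=4
CMP R1, 0  (cmp 4,0)
JNZ again: taken
R5=(-7)^1=-8
R5=(-8)-3=-11
R1=4-1=3
CMP R1, 0  (cmp 3,0)
JNZ again: taken
R5=(-11)^1=-12
R5=(-12)-3=-15
R1=3-1=2
CMP R1, 0  (cmp 2,0)
JNZ again: taken
R5=(-15)^1=-16
R5=(-16)-3=-19
R1=2-1=1
CMP R1, 0  (cmp 1,0)
JNZ again: taken
R5=(-19)^1=-20
R5=(-20)-3=-23
R1=1-1=0
CMP R1, 0  (cmp 0,0)
JNZ again: not taken
halt.
Total executed instructions: 39.

39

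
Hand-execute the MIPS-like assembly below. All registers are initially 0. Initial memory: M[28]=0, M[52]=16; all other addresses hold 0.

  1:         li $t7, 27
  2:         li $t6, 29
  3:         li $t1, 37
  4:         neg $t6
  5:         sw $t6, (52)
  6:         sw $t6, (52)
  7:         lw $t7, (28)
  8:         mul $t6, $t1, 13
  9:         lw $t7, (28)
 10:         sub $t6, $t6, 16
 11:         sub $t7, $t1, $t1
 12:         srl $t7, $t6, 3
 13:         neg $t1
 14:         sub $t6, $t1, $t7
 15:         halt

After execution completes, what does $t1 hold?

-37

after li $t7, 27: $t7=27
after li $t6, 29: $t6=29
after li $t1, 37: $t1=37
after neg $t6: $t6=-(29)=-29
sw $t6, (52) → M[52]=-29
sw $t6, (52) → M[52]=-29
after lw $t7, (28): $t7=M[28]=0
after mul $t6, $t1, 13: $t6=37*13=481
after lw $t7, (28): $t7=M[28]=0
after sub $t6, $t6, 16: $t6=481-16=465
after sub $t7, $t1, $t1: $t7=37-37=0
after srl $t7, $t6, 3: $t7=465>>3=58
after neg $t1: $t1=-(37)=-37
after sub $t6, $t1, $t7: $t6=(-37)-58=-95
halt.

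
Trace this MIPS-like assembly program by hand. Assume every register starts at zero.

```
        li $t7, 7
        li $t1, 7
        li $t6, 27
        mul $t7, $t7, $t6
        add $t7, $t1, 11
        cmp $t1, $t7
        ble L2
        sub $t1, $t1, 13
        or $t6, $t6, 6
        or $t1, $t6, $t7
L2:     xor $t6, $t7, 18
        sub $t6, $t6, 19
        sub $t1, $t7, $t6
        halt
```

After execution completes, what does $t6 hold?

-19

after li $t7, 7: $t7=7
after li $t1, 7: $t1=7
after li $t6, 27: $t6=27
after mul $t7, $t7, $t6: $t7=7*27=189
after add $t7, $t1, 11: $t7=7+11=18
cmp $t1, $t7  (cmp 7,18)
ble L2: taken
after xor $t6, $t7, 18: $t6=18^18=0
after sub $t6, $t6, 19: $t6=0-19=-19
after sub $t1, $t7, $t6: $t1=18-(-19)=37
halt.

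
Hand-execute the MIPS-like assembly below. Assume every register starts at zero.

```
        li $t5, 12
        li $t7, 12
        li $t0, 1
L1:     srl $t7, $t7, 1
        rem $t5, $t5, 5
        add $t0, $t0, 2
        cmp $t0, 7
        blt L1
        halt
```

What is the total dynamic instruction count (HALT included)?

19

li $t5, 12 → $t5=12
li $t7, 12 → $t7=12
li $t0, 1 → $t0=1
srl $t7, $t7, 1 → $t7=12>>1=6
rem $t5, $t5, 5 → $t5=12%5=2
add $t0, $t0, 2 → $t0=1+2=3
cmp $t0, 7  (cmp 3,7)
blt L1: taken
srl $t7, $t7, 1 → $t7=6>>1=3
rem $t5, $t5, 5 → $t5=2%5=2
add $t0, $t0, 2 → $t0=3+2=5
cmp $t0, 7  (cmp 5,7)
blt L1: taken
srl $t7, $t7, 1 → $t7=3>>1=1
rem $t5, $t5, 5 → $t5=2%5=2
add $t0, $t0, 2 → $t0=5+2=7
cmp $t0, 7  (cmp 7,7)
blt L1: not taken
halt.
Total executed instructions: 19.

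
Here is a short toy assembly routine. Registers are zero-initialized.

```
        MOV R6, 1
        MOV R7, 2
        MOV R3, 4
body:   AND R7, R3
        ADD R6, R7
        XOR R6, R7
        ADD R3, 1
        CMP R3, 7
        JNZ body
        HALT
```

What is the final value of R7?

after MOV R6, 1: R6=1
after MOV R7, 2: R7=2
after MOV R3, 4: R3=4
after AND R7, R3: R7=2&4=0
after ADD R6, R7: R6=1+0=1
after XOR R6, R7: R6=1^0=1
after ADD R3, 1: R3=4+1=5
CMP R3, 7  (cmp 5,7)
JNZ body: taken
after AND R7, R3: R7=0&5=0
after ADD R6, R7: R6=1+0=1
after XOR R6, R7: R6=1^0=1
after ADD R3, 1: R3=5+1=6
CMP R3, 7  (cmp 6,7)
JNZ body: taken
after AND R7, R3: R7=0&6=0
after ADD R6, R7: R6=1+0=1
after XOR R6, R7: R6=1^0=1
after ADD R3, 1: R3=6+1=7
CMP R3, 7  (cmp 7,7)
JNZ body: not taken
halt.

0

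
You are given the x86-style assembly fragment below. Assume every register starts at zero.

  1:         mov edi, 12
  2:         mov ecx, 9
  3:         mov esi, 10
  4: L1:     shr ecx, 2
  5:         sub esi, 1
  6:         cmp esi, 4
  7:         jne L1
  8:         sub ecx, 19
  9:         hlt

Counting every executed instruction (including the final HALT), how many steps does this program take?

29

mov edi, 12 → edi=12
mov ecx, 9 → ecx=9
mov esi, 10 → esi=10
shr ecx, 2 → ecx=9>>2=2
sub esi, 1 → esi=10-1=9
cmp esi, 4  (cmp 9,4)
jne L1: taken
shr ecx, 2 → ecx=2>>2=0
sub esi, 1 → esi=9-1=8
cmp esi, 4  (cmp 8,4)
jne L1: taken
shr ecx, 2 → ecx=0>>2=0
sub esi, 1 → esi=8-1=7
cmp esi, 4  (cmp 7,4)
jne L1: taken
shr ecx, 2 → ecx=0>>2=0
sub esi, 1 → esi=7-1=6
cmp esi, 4  (cmp 6,4)
jne L1: taken
shr ecx, 2 → ecx=0>>2=0
sub esi, 1 → esi=6-1=5
cmp esi, 4  (cmp 5,4)
jne L1: taken
shr ecx, 2 → ecx=0>>2=0
sub esi, 1 → esi=5-1=4
cmp esi, 4  (cmp 4,4)
jne L1: not taken
sub ecx, 19 → ecx=0-19=-19
halt.
Total executed instructions: 29.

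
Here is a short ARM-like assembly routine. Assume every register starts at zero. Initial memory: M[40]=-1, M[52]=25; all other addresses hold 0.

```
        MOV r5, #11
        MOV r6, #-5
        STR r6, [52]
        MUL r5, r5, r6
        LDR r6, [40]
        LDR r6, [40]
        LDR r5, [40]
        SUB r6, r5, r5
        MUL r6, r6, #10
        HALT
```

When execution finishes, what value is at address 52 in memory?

-5

after MOV r5, #11: r5=11
after MOV r6, #-5: r6=-5
STR r6, [52] → M[52]=-5
after MUL r5, r5, r6: r5=11*(-5)=-55
after LDR r6, [40]: r6=M[40]=-1
after LDR r6, [40]: r6=M[40]=-1
after LDR r5, [40]: r5=M[40]=-1
after SUB r6, r5, r5: r6=(-1)-(-1)=0
after MUL r6, r6, #10: r6=0*10=0
halt.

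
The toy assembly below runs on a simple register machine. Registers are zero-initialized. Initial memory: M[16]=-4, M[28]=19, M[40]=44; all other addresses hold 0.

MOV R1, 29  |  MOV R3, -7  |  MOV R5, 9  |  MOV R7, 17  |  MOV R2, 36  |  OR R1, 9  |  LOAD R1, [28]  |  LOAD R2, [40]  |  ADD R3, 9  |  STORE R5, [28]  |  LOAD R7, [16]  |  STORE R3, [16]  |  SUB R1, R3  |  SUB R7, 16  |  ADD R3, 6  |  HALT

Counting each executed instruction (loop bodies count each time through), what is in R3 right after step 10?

2

R1=29
R3=-7
R5=9
R7=17
R2=36
R1=29|9=29
R1=M[28]=19
R2=M[40]=44
R3=(-7)+9=2
STORE R5, [28] → M[28]=9
After step 10: R3 = 2.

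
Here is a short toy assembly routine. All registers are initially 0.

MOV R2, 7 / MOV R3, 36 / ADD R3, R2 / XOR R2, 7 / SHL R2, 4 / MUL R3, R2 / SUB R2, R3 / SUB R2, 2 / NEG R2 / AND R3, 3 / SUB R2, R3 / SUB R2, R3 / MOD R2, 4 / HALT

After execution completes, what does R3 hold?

MOV R2, 7 → R2=7
MOV R3, 36 → R3=36
ADD R3, R2 → R3=36+7=43
XOR R2, 7 → R2=7^7=0
SHL R2, 4 → R2=0<<4=0
MUL R3, R2 → R3=43*0=0
SUB R2, R3 → R2=0-0=0
SUB R2, 2 → R2=0-2=-2
NEG R2 → R2=-(-2)=2
AND R3, 3 → R3=0&3=0
SUB R2, R3 → R2=2-0=2
SUB R2, R3 → R2=2-0=2
MOD R2, 4 → R2=2%4=2
halt.

0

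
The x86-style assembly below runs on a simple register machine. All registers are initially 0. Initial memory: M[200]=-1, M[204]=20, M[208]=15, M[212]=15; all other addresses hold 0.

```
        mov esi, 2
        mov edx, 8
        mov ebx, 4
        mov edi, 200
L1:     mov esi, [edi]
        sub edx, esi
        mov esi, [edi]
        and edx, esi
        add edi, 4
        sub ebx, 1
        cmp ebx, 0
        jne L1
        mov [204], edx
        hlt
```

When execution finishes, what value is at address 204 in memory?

esi=2
edx=8
ebx=4
edi=200
esi=M[200]=-1
edx=8-(-1)=9
esi=M[200]=-1
edx=9&(-1)=9
edi=200+4=204
ebx=4-1=3
cmp ebx, 0  (cmp 3,0)
jne L1: taken
esi=M[204]=20
edx=9-20=-11
esi=M[204]=20
edx=(-11)&20=20
edi=204+4=208
ebx=3-1=2
cmp ebx, 0  (cmp 2,0)
jne L1: taken
esi=M[208]=15
edx=20-15=5
esi=M[208]=15
edx=5&15=5
edi=208+4=212
ebx=2-1=1
cmp ebx, 0  (cmp 1,0)
jne L1: taken
esi=M[212]=15
edx=5-15=-10
esi=M[212]=15
edx=(-10)&15=6
edi=212+4=216
ebx=1-1=0
cmp ebx, 0  (cmp 0,0)
jne L1: not taken
mov [204], edx → M[204]=6
halt.

6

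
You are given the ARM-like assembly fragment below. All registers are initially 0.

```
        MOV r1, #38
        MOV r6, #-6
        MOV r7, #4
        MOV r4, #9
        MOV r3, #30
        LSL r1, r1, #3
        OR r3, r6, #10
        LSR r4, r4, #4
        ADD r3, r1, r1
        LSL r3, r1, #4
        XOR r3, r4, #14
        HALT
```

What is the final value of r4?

MOV r1, #38 → r1=38
MOV r6, #-6 → r6=-6
MOV r7, #4 → r7=4
MOV r4, #9 → r4=9
MOV r3, #30 → r3=30
LSL r1, r1, #3 → r1=38<<3=304
OR r3, r6, #10 → r3=(-6)|10=-6
LSR r4, r4, #4 → r4=9>>4=0
ADD r3, r1, r1 → r3=304+304=608
LSL r3, r1, #4 → r3=304<<4=4864
XOR r3, r4, #14 → r3=0^14=14
halt.

0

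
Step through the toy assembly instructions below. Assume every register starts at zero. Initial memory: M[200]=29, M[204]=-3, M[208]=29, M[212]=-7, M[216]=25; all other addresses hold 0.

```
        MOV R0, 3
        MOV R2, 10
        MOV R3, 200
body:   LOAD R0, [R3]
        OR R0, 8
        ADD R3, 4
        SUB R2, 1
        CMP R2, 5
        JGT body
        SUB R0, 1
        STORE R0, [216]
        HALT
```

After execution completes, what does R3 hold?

MOV R0, 3 → R0=3
MOV R2, 10 → R2=10
MOV R3, 200 → R3=200
LOAD R0, [R3] → R0=M[200]=29
OR R0, 8 → R0=29|8=29
ADD R3, 4 → R3=200+4=204
SUB R2, 1 → R2=10-1=9
CMP R2, 5  (cmp 9,5)
JGT body: taken
LOAD R0, [R3] → R0=M[204]=-3
OR R0, 8 → R0=(-3)|8=-3
ADD R3, 4 → R3=204+4=208
SUB R2, 1 → R2=9-1=8
CMP R2, 5  (cmp 8,5)
JGT body: taken
LOAD R0, [R3] → R0=M[208]=29
OR R0, 8 → R0=29|8=29
ADD R3, 4 → R3=208+4=212
SUB R2, 1 → R2=8-1=7
CMP R2, 5  (cmp 7,5)
JGT body: taken
LOAD R0, [R3] → R0=M[212]=-7
OR R0, 8 → R0=(-7)|8=-7
ADD R3, 4 → R3=212+4=216
SUB R2, 1 → R2=7-1=6
CMP R2, 5  (cmp 6,5)
JGT body: taken
LOAD R0, [R3] → R0=M[216]=25
OR R0, 8 → R0=25|8=25
ADD R3, 4 → R3=216+4=220
SUB R2, 1 → R2=6-1=5
CMP R2, 5  (cmp 5,5)
JGT body: not taken
SUB R0, 1 → R0=25-1=24
STORE R0, [216] → M[216]=24
halt.

220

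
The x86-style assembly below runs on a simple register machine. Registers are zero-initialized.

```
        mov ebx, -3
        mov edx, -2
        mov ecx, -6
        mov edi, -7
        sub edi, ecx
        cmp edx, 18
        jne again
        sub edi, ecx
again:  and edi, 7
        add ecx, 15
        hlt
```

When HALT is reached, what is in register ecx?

after mov ebx, -3: ebx=-3
after mov edx, -2: edx=-2
after mov ecx, -6: ecx=-6
after mov edi, -7: edi=-7
after sub edi, ecx: edi=(-7)-(-6)=-1
cmp edx, 18  (cmp -2,18)
jne again: taken
after and edi, 7: edi=(-1)&7=7
after add ecx, 15: ecx=(-6)+15=9
halt.

9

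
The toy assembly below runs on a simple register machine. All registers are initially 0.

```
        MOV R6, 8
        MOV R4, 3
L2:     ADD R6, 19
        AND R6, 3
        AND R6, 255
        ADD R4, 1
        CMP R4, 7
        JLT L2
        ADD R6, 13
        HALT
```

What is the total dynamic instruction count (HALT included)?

R6=8
R4=3
R6=8+19=27
R6=27&3=3
R6=3&255=3
R4=3+1=4
CMP R4, 7  (cmp 4,7)
JLT L2: taken
R6=3+19=22
R6=22&3=2
R6=2&255=2
R4=4+1=5
CMP R4, 7  (cmp 5,7)
JLT L2: taken
R6=2+19=21
R6=21&3=1
R6=1&255=1
R4=5+1=6
CMP R4, 7  (cmp 6,7)
JLT L2: taken
R6=1+19=20
R6=20&3=0
R6=0&255=0
R4=6+1=7
CMP R4, 7  (cmp 7,7)
JLT L2: not taken
R6=0+13=13
halt.
Total executed instructions: 28.

28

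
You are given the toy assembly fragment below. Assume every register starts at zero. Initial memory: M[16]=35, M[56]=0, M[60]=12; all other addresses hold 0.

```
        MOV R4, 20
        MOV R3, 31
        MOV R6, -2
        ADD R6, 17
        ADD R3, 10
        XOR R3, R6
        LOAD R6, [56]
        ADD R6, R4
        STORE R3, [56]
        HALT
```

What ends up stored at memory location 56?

MOV R4, 20 → R4=20
MOV R3, 31 → R3=31
MOV R6, -2 → R6=-2
ADD R6, 17 → R6=(-2)+17=15
ADD R3, 10 → R3=31+10=41
XOR R3, R6 → R3=41^15=38
LOAD R6, [56] → R6=M[56]=0
ADD R6, R4 → R6=0+20=20
STORE R3, [56] → M[56]=38
halt.

38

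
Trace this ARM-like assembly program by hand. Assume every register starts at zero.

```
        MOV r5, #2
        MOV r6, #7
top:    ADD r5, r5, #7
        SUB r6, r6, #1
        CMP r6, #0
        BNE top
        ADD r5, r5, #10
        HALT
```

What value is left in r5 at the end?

r5=2
r6=7
r5=2+7=9
r6=7-1=6
CMP r6, #0  (cmp 6,0)
BNE top: taken
r5=9+7=16
r6=6-1=5
CMP r6, #0  (cmp 5,0)
BNE top: taken
r5=16+7=23
r6=5-1=4
CMP r6, #0  (cmp 4,0)
BNE top: taken
r5=23+7=30
r6=4-1=3
CMP r6, #0  (cmp 3,0)
BNE top: taken
r5=30+7=37
r6=3-1=2
CMP r6, #0  (cmp 2,0)
BNE top: taken
r5=37+7=44
r6=2-1=1
CMP r6, #0  (cmp 1,0)
BNE top: taken
r5=44+7=51
r6=1-1=0
CMP r6, #0  (cmp 0,0)
BNE top: not taken
r5=51+10=61
halt.

61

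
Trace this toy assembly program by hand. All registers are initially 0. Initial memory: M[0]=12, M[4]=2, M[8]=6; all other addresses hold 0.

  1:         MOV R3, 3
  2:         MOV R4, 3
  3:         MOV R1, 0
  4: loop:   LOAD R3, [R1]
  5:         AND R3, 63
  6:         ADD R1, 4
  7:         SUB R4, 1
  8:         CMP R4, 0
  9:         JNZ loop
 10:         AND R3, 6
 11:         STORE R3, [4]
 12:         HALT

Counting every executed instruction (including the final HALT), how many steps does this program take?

R3=3
R4=3
R1=0
R3=M[0]=12
R3=12&63=12
R1=0+4=4
R4=3-1=2
CMP R4, 0  (cmp 2,0)
JNZ loop: taken
R3=M[4]=2
R3=2&63=2
R1=4+4=8
R4=2-1=1
CMP R4, 0  (cmp 1,0)
JNZ loop: taken
R3=M[8]=6
R3=6&63=6
R1=8+4=12
R4=1-1=0
CMP R4, 0  (cmp 0,0)
JNZ loop: not taken
R3=6&6=6
STORE R3, [4] → M[4]=6
halt.
Total executed instructions: 24.

24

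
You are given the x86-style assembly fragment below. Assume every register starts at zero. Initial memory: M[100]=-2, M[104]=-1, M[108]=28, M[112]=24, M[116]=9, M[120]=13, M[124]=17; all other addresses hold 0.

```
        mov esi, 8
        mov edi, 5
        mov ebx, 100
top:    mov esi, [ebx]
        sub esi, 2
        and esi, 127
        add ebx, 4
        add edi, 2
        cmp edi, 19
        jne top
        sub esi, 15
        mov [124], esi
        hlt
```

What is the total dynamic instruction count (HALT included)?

55

esi=8
edi=5
ebx=100
esi=M[100]=-2
esi=(-2)-2=-4
esi=(-4)&127=124
ebx=100+4=104
edi=5+2=7
cmp edi, 19  (cmp 7,19)
jne top: taken
esi=M[104]=-1
esi=(-1)-2=-3
esi=(-3)&127=125
ebx=104+4=108
edi=7+2=9
cmp edi, 19  (cmp 9,19)
jne top: taken
esi=M[108]=28
esi=28-2=26
esi=26&127=26
ebx=108+4=112
edi=9+2=11
cmp edi, 19  (cmp 11,19)
jne top: taken
esi=M[112]=24
esi=24-2=22
esi=22&127=22
ebx=112+4=116
edi=11+2=13
cmp edi, 19  (cmp 13,19)
jne top: taken
esi=M[116]=9
esi=9-2=7
esi=7&127=7
ebx=116+4=120
edi=13+2=15
cmp edi, 19  (cmp 15,19)
jne top: taken
esi=M[120]=13
esi=13-2=11
esi=11&127=11
ebx=120+4=124
edi=15+2=17
cmp edi, 19  (cmp 17,19)
jne top: taken
esi=M[124]=17
esi=17-2=15
esi=15&127=15
ebx=124+4=128
edi=17+2=19
cmp edi, 19  (cmp 19,19)
jne top: not taken
esi=15-15=0
mov [124], esi → M[124]=0
halt.
Total executed instructions: 55.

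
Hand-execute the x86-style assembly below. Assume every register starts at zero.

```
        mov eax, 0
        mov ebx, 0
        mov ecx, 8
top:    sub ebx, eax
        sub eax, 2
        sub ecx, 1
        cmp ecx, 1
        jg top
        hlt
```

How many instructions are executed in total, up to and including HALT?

39

mov eax, 0 → eax=0
mov ebx, 0 → ebx=0
mov ecx, 8 → ecx=8
sub ebx, eax → ebx=0-0=0
sub eax, 2 → eax=0-2=-2
sub ecx, 1 → ecx=8-1=7
cmp ecx, 1  (cmp 7,1)
jg top: taken
sub ebx, eax → ebx=0-(-2)=2
sub eax, 2 → eax=(-2)-2=-4
sub ecx, 1 → ecx=7-1=6
cmp ecx, 1  (cmp 6,1)
jg top: taken
sub ebx, eax → ebx=2-(-4)=6
sub eax, 2 → eax=(-4)-2=-6
sub ecx, 1 → ecx=6-1=5
cmp ecx, 1  (cmp 5,1)
jg top: taken
sub ebx, eax → ebx=6-(-6)=12
sub eax, 2 → eax=(-6)-2=-8
sub ecx, 1 → ecx=5-1=4
cmp ecx, 1  (cmp 4,1)
jg top: taken
sub ebx, eax → ebx=12-(-8)=20
sub eax, 2 → eax=(-8)-2=-10
sub ecx, 1 → ecx=4-1=3
cmp ecx, 1  (cmp 3,1)
jg top: taken
sub ebx, eax → ebx=20-(-10)=30
sub eax, 2 → eax=(-10)-2=-12
sub ecx, 1 → ecx=3-1=2
cmp ecx, 1  (cmp 2,1)
jg top: taken
sub ebx, eax → ebx=30-(-12)=42
sub eax, 2 → eax=(-12)-2=-14
sub ecx, 1 → ecx=2-1=1
cmp ecx, 1  (cmp 1,1)
jg top: not taken
halt.
Total executed instructions: 39.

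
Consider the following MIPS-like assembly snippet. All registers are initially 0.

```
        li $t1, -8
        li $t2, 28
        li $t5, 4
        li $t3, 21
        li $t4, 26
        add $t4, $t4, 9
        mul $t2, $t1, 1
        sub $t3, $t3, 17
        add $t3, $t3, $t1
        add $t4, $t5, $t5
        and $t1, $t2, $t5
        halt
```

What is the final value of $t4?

$t1=-8
$t2=28
$t5=4
$t3=21
$t4=26
$t4=26+9=35
$t2=(-8)*1=-8
$t3=21-17=4
$t3=4+(-8)=-4
$t4=4+4=8
$t1=(-8)&4=0
halt.

8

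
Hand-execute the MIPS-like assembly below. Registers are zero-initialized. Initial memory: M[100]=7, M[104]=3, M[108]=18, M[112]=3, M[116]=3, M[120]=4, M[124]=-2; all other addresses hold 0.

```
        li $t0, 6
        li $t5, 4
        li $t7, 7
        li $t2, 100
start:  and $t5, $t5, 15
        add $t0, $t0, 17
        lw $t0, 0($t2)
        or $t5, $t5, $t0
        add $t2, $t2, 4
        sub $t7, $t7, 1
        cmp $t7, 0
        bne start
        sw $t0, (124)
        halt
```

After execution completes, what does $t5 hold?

$t0=6
$t5=4
$t7=7
$t2=100
$t5=4&15=4
$t0=6+17=23
$t0=M[100]=7
$t5=4|7=7
$t2=100+4=104
$t7=7-1=6
cmp $t7, 0  (cmp 6,0)
bne start: taken
$t5=7&15=7
$t0=7+17=24
$t0=M[104]=3
$t5=7|3=7
$t2=104+4=108
$t7=6-1=5
cmp $t7, 0  (cmp 5,0)
bne start: taken
$t5=7&15=7
$t0=3+17=20
$t0=M[108]=18
$t5=7|18=23
$t2=108+4=112
$t7=5-1=4
cmp $t7, 0  (cmp 4,0)
bne start: taken
$t5=23&15=7
$t0=18+17=35
$t0=M[112]=3
$t5=7|3=7
$t2=112+4=116
$t7=4-1=3
cmp $t7, 0  (cmp 3,0)
bne start: taken
$t5=7&15=7
$t0=3+17=20
$t0=M[116]=3
$t5=7|3=7
$t2=116+4=120
$t7=3-1=2
cmp $t7, 0  (cmp 2,0)
bne start: taken
$t5=7&15=7
$t0=3+17=20
$t0=M[120]=4
$t5=7|4=7
$t2=120+4=124
$t7=2-1=1
cmp $t7, 0  (cmp 1,0)
bne start: taken
$t5=7&15=7
$t0=4+17=21
$t0=M[124]=-2
$t5=7|(-2)=-1
$t2=124+4=128
$t7=1-1=0
cmp $t7, 0  (cmp 0,0)
bne start: not taken
sw $t0, (124) → M[124]=-2
halt.

-1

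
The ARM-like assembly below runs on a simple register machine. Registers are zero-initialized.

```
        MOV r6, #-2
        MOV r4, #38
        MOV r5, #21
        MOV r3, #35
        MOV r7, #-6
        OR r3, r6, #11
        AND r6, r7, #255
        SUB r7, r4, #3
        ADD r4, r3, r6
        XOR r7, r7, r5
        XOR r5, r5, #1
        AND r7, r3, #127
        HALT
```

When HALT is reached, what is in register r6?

250

MOV r6, #-2 → r6=-2
MOV r4, #38 → r4=38
MOV r5, #21 → r5=21
MOV r3, #35 → r3=35
MOV r7, #-6 → r7=-6
OR r3, r6, #11 → r3=(-2)|11=-1
AND r6, r7, #255 → r6=(-6)&255=250
SUB r7, r4, #3 → r7=38-3=35
ADD r4, r3, r6 → r4=(-1)+250=249
XOR r7, r7, r5 → r7=35^21=54
XOR r5, r5, #1 → r5=21^1=20
AND r7, r3, #127 → r7=(-1)&127=127
halt.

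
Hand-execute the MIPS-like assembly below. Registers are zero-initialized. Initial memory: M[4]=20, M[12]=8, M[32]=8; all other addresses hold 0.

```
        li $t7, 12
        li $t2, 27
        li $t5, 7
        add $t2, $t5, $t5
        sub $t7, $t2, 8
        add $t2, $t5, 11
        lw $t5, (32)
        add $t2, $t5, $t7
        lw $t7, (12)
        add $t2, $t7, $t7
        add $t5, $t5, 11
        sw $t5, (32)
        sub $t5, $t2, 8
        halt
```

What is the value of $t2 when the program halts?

16

li $t7, 12 → $t7=12
li $t2, 27 → $t2=27
li $t5, 7 → $t5=7
add $t2, $t5, $t5 → $t2=7+7=14
sub $t7, $t2, 8 → $t7=14-8=6
add $t2, $t5, 11 → $t2=7+11=18
lw $t5, (32) → $t5=M[32]=8
add $t2, $t5, $t7 → $t2=8+6=14
lw $t7, (12) → $t7=M[12]=8
add $t2, $t7, $t7 → $t2=8+8=16
add $t5, $t5, 11 → $t5=8+11=19
sw $t5, (32) → M[32]=19
sub $t5, $t2, 8 → $t5=16-8=8
halt.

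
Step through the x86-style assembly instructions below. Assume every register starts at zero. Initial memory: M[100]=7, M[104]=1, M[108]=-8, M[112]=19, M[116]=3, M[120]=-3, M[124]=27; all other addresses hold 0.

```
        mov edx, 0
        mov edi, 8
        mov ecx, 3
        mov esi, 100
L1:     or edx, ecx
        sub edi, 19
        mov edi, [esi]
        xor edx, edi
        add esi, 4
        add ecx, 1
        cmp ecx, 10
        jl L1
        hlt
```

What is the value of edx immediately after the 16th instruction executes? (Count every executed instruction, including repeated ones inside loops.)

after mov edx, 0: edx=0
after mov edi, 8: edi=8
after mov ecx, 3: ecx=3
after mov esi, 100: esi=100
after or edx, ecx: edx=0|3=3
after sub edi, 19: edi=8-19=-11
after mov edi, [esi]: edi=M[100]=7
after xor edx, edi: edx=3^7=4
after add esi, 4: esi=100+4=104
after add ecx, 1: ecx=3+1=4
cmp ecx, 10  (cmp 4,10)
jl L1: taken
after or edx, ecx: edx=4|4=4
after sub edi, 19: edi=7-19=-12
after mov edi, [esi]: edi=M[104]=1
after xor edx, edi: edx=4^1=5
After step 16: edx = 5.

5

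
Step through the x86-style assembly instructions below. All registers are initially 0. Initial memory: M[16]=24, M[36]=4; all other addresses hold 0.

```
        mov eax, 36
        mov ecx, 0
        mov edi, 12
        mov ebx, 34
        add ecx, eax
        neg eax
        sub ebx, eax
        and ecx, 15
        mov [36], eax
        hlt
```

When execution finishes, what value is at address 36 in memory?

eax=36
ecx=0
edi=12
ebx=34
ecx=0+36=36
eax=-(36)=-36
ebx=34-(-36)=70
ecx=36&15=4
mov [36], eax → M[36]=-36
halt.

-36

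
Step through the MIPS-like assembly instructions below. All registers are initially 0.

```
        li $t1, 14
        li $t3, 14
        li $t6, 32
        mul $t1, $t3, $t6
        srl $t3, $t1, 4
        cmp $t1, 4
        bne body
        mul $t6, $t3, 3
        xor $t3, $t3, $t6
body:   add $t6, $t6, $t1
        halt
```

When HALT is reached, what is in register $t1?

448

li $t1, 14 → $t1=14
li $t3, 14 → $t3=14
li $t6, 32 → $t6=32
mul $t1, $t3, $t6 → $t1=14*32=448
srl $t3, $t1, 4 → $t3=448>>4=28
cmp $t1, 4  (cmp 448,4)
bne body: taken
add $t6, $t6, $t1 → $t6=32+448=480
halt.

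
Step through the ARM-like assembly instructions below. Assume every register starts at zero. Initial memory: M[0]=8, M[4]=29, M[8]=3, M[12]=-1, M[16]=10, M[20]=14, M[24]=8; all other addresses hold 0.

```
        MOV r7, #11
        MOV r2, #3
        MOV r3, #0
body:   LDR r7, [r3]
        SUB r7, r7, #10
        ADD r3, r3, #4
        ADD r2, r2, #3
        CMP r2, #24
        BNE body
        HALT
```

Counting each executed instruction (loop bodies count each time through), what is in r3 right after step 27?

r7=11
r2=3
r3=0
r7=M[0]=8
r7=8-10=-2
r3=0+4=4
r2=3+3=6
CMP r2, #24  (cmp 6,24)
BNE body: taken
r7=M[4]=29
r7=29-10=19
r3=4+4=8
r2=6+3=9
CMP r2, #24  (cmp 9,24)
BNE body: taken
r7=M[8]=3
r7=3-10=-7
r3=8+4=12
r2=9+3=12
CMP r2, #24  (cmp 12,24)
BNE body: taken
r7=M[12]=-1
r7=(-1)-10=-11
r3=12+4=16
r2=12+3=15
CMP r2, #24  (cmp 15,24)
BNE body: taken
After step 27: r3 = 16.

16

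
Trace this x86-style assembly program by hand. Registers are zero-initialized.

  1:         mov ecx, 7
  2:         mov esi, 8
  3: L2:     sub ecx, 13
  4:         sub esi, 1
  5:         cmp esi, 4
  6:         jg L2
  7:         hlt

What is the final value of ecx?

after mov ecx, 7: ecx=7
after mov esi, 8: esi=8
after sub ecx, 13: ecx=7-13=-6
after sub esi, 1: esi=8-1=7
cmp esi, 4  (cmp 7,4)
jg L2: taken
after sub ecx, 13: ecx=(-6)-13=-19
after sub esi, 1: esi=7-1=6
cmp esi, 4  (cmp 6,4)
jg L2: taken
after sub ecx, 13: ecx=(-19)-13=-32
after sub esi, 1: esi=6-1=5
cmp esi, 4  (cmp 5,4)
jg L2: taken
after sub ecx, 13: ecx=(-32)-13=-45
after sub esi, 1: esi=5-1=4
cmp esi, 4  (cmp 4,4)
jg L2: not taken
halt.

-45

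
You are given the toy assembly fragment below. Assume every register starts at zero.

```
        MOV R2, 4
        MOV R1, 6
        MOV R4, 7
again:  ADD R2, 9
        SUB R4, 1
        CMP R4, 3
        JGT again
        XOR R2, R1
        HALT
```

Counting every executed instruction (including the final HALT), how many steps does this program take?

MOV R2, 4 → R2=4
MOV R1, 6 → R1=6
MOV R4, 7 → R4=7
ADD R2, 9 → R2=4+9=13
SUB R4, 1 → R4=7-1=6
CMP R4, 3  (cmp 6,3)
JGT again: taken
ADD R2, 9 → R2=13+9=22
SUB R4, 1 → R4=6-1=5
CMP R4, 3  (cmp 5,3)
JGT again: taken
ADD R2, 9 → R2=22+9=31
SUB R4, 1 → R4=5-1=4
CMP R4, 3  (cmp 4,3)
JGT again: taken
ADD R2, 9 → R2=31+9=40
SUB R4, 1 → R4=4-1=3
CMP R4, 3  (cmp 3,3)
JGT again: not taken
XOR R2, R1 → R2=40^6=46
halt.
Total executed instructions: 21.

21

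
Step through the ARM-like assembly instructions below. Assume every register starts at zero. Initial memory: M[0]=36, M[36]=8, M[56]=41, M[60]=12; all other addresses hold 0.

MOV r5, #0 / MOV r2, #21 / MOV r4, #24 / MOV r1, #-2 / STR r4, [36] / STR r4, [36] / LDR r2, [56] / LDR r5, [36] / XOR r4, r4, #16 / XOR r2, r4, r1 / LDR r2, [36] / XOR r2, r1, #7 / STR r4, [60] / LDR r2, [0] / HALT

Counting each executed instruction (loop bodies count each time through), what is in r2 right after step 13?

MOV r5, #0 → r5=0
MOV r2, #21 → r2=21
MOV r4, #24 → r4=24
MOV r1, #-2 → r1=-2
STR r4, [36] → M[36]=24
STR r4, [36] → M[36]=24
LDR r2, [56] → r2=M[56]=41
LDR r5, [36] → r5=M[36]=24
XOR r4, r4, #16 → r4=24^16=8
XOR r2, r4, r1 → r2=8^(-2)=-10
LDR r2, [36] → r2=M[36]=24
XOR r2, r1, #7 → r2=(-2)^7=-7
STR r4, [60] → M[60]=8
After step 13: r2 = -7.

-7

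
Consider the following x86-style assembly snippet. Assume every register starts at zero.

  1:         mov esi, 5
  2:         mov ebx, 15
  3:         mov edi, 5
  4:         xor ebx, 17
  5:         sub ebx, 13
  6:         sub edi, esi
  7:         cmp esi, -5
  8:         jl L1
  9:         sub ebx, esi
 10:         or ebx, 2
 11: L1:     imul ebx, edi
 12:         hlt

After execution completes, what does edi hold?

0

mov esi, 5 → esi=5
mov ebx, 15 → ebx=15
mov edi, 5 → edi=5
xor ebx, 17 → ebx=15^17=30
sub ebx, 13 → ebx=30-13=17
sub edi, esi → edi=5-5=0
cmp esi, -5  (cmp 5,-5)
jl L1: not taken
sub ebx, esi → ebx=17-5=12
or ebx, 2 → ebx=12|2=14
imul ebx, edi → ebx=14*0=0
halt.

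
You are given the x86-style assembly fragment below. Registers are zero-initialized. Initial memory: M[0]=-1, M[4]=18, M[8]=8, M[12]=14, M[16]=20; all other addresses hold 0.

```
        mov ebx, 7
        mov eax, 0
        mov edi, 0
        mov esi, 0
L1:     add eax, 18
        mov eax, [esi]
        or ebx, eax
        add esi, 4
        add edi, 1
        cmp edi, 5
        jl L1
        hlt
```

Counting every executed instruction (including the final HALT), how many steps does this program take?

ebx=7
eax=0
edi=0
esi=0
eax=0+18=18
eax=M[0]=-1
ebx=7|(-1)=-1
esi=0+4=4
edi=0+1=1
cmp edi, 5  (cmp 1,5)
jl L1: taken
eax=(-1)+18=17
eax=M[4]=18
ebx=(-1)|18=-1
esi=4+4=8
edi=1+1=2
cmp edi, 5  (cmp 2,5)
jl L1: taken
eax=18+18=36
eax=M[8]=8
ebx=(-1)|8=-1
esi=8+4=12
edi=2+1=3
cmp edi, 5  (cmp 3,5)
jl L1: taken
eax=8+18=26
eax=M[12]=14
ebx=(-1)|14=-1
esi=12+4=16
edi=3+1=4
cmp edi, 5  (cmp 4,5)
jl L1: taken
eax=14+18=32
eax=M[16]=20
ebx=(-1)|20=-1
esi=16+4=20
edi=4+1=5
cmp edi, 5  (cmp 5,5)
jl L1: not taken
halt.
Total executed instructions: 40.

40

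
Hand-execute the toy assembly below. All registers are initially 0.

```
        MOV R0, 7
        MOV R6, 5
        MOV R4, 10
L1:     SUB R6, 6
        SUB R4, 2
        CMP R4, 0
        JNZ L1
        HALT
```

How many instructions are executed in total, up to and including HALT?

24

MOV R0, 7 → R0=7
MOV R6, 5 → R6=5
MOV R4, 10 → R4=10
SUB R6, 6 → R6=5-6=-1
SUB R4, 2 → R4=10-2=8
CMP R4, 0  (cmp 8,0)
JNZ L1: taken
SUB R6, 6 → R6=(-1)-6=-7
SUB R4, 2 → R4=8-2=6
CMP R4, 0  (cmp 6,0)
JNZ L1: taken
SUB R6, 6 → R6=(-7)-6=-13
SUB R4, 2 → R4=6-2=4
CMP R4, 0  (cmp 4,0)
JNZ L1: taken
SUB R6, 6 → R6=(-13)-6=-19
SUB R4, 2 → R4=4-2=2
CMP R4, 0  (cmp 2,0)
JNZ L1: taken
SUB R6, 6 → R6=(-19)-6=-25
SUB R4, 2 → R4=2-2=0
CMP R4, 0  (cmp 0,0)
JNZ L1: not taken
halt.
Total executed instructions: 24.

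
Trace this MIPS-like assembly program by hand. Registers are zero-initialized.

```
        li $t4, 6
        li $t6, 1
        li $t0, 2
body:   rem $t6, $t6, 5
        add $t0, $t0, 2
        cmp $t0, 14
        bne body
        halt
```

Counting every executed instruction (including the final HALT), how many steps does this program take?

li $t4, 6 → $t4=6
li $t6, 1 → $t6=1
li $t0, 2 → $t0=2
rem $t6, $t6, 5 → $t6=1%5=1
add $t0, $t0, 2 → $t0=2+2=4
cmp $t0, 14  (cmp 4,14)
bne body: taken
rem $t6, $t6, 5 → $t6=1%5=1
add $t0, $t0, 2 → $t0=4+2=6
cmp $t0, 14  (cmp 6,14)
bne body: taken
rem $t6, $t6, 5 → $t6=1%5=1
add $t0, $t0, 2 → $t0=6+2=8
cmp $t0, 14  (cmp 8,14)
bne body: taken
rem $t6, $t6, 5 → $t6=1%5=1
add $t0, $t0, 2 → $t0=8+2=10
cmp $t0, 14  (cmp 10,14)
bne body: taken
rem $t6, $t6, 5 → $t6=1%5=1
add $t0, $t0, 2 → $t0=10+2=12
cmp $t0, 14  (cmp 12,14)
bne body: taken
rem $t6, $t6, 5 → $t6=1%5=1
add $t0, $t0, 2 → $t0=12+2=14
cmp $t0, 14  (cmp 14,14)
bne body: not taken
halt.
Total executed instructions: 28.

28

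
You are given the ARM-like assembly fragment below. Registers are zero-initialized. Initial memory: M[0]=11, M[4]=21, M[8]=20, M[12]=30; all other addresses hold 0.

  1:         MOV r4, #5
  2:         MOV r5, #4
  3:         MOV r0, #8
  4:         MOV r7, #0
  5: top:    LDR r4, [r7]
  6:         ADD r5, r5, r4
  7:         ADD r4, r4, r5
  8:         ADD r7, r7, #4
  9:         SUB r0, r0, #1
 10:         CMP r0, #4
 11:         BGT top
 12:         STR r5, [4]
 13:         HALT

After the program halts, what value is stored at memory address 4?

after MOV r4, #5: r4=5
after MOV r5, #4: r5=4
after MOV r0, #8: r0=8
after MOV r7, #0: r7=0
after LDR r4, [r7]: r4=M[0]=11
after ADD r5, r5, r4: r5=4+11=15
after ADD r4, r4, r5: r4=11+15=26
after ADD r7, r7, #4: r7=0+4=4
after SUB r0, r0, #1: r0=8-1=7
CMP r0, #4  (cmp 7,4)
BGT top: taken
after LDR r4, [r7]: r4=M[4]=21
after ADD r5, r5, r4: r5=15+21=36
after ADD r4, r4, r5: r4=21+36=57
after ADD r7, r7, #4: r7=4+4=8
after SUB r0, r0, #1: r0=7-1=6
CMP r0, #4  (cmp 6,4)
BGT top: taken
after LDR r4, [r7]: r4=M[8]=20
after ADD r5, r5, r4: r5=36+20=56
after ADD r4, r4, r5: r4=20+56=76
after ADD r7, r7, #4: r7=8+4=12
after SUB r0, r0, #1: r0=6-1=5
CMP r0, #4  (cmp 5,4)
BGT top: taken
after LDR r4, [r7]: r4=M[12]=30
after ADD r5, r5, r4: r5=56+30=86
after ADD r4, r4, r5: r4=30+86=116
after ADD r7, r7, #4: r7=12+4=16
after SUB r0, r0, #1: r0=5-1=4
CMP r0, #4  (cmp 4,4)
BGT top: not taken
STR r5, [4] → M[4]=86
halt.

86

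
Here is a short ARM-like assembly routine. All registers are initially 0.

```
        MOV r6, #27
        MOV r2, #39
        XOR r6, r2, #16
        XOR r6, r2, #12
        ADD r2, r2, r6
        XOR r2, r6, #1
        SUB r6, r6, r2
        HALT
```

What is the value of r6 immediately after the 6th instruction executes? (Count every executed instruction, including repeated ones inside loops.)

after MOV r6, #27: r6=27
after MOV r2, #39: r2=39
after XOR r6, r2, #16: r6=39^16=55
after XOR r6, r2, #12: r6=39^12=43
after ADD r2, r2, r6: r2=39+43=82
after XOR r2, r6, #1: r2=43^1=42
After step 6: r6 = 43.

43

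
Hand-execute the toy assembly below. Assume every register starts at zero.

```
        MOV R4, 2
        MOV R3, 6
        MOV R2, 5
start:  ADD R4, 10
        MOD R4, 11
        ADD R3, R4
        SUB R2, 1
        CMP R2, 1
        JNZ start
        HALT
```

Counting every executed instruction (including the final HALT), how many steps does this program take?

28

R4=2
R3=6
R2=5
R4=2+10=12
R4=12%11=1
R3=6+1=7
R2=5-1=4
CMP R2, 1  (cmp 4,1)
JNZ start: taken
R4=1+10=11
R4=11%11=0
R3=7+0=7
R2=4-1=3
CMP R2, 1  (cmp 3,1)
JNZ start: taken
R4=0+10=10
R4=10%11=10
R3=7+10=17
R2=3-1=2
CMP R2, 1  (cmp 2,1)
JNZ start: taken
R4=10+10=20
R4=20%11=9
R3=17+9=26
R2=2-1=1
CMP R2, 1  (cmp 1,1)
JNZ start: not taken
halt.
Total executed instructions: 28.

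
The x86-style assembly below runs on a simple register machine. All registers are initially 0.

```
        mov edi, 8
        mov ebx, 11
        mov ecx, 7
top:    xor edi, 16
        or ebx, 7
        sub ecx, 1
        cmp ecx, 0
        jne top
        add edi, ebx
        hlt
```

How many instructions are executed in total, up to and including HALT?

40

edi=8
ebx=11
ecx=7
edi=8^16=24
ebx=11|7=15
ecx=7-1=6
cmp ecx, 0  (cmp 6,0)
jne top: taken
edi=24^16=8
ebx=15|7=15
ecx=6-1=5
cmp ecx, 0  (cmp 5,0)
jne top: taken
edi=8^16=24
ebx=15|7=15
ecx=5-1=4
cmp ecx, 0  (cmp 4,0)
jne top: taken
edi=24^16=8
ebx=15|7=15
ecx=4-1=3
cmp ecx, 0  (cmp 3,0)
jne top: taken
edi=8^16=24
ebx=15|7=15
ecx=3-1=2
cmp ecx, 0  (cmp 2,0)
jne top: taken
edi=24^16=8
ebx=15|7=15
ecx=2-1=1
cmp ecx, 0  (cmp 1,0)
jne top: taken
edi=8^16=24
ebx=15|7=15
ecx=1-1=0
cmp ecx, 0  (cmp 0,0)
jne top: not taken
edi=24+15=39
halt.
Total executed instructions: 40.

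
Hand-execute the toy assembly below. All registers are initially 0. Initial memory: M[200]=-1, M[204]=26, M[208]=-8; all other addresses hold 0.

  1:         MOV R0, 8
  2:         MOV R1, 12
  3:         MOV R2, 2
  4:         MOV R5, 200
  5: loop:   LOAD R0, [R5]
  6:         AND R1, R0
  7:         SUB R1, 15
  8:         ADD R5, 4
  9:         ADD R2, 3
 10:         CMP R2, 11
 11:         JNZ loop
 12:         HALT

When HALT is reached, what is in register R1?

after MOV R0, 8: R0=8
after MOV R1, 12: R1=12
after MOV R2, 2: R2=2
after MOV R5, 200: R5=200
after LOAD R0, [R5]: R0=M[200]=-1
after AND R1, R0: R1=12&(-1)=12
after SUB R1, 15: R1=12-15=-3
after ADD R5, 4: R5=200+4=204
after ADD R2, 3: R2=2+3=5
CMP R2, 11  (cmp 5,11)
JNZ loop: taken
after LOAD R0, [R5]: R0=M[204]=26
after AND R1, R0: R1=(-3)&26=24
after SUB R1, 15: R1=24-15=9
after ADD R5, 4: R5=204+4=208
after ADD R2, 3: R2=5+3=8
CMP R2, 11  (cmp 8,11)
JNZ loop: taken
after LOAD R0, [R5]: R0=M[208]=-8
after AND R1, R0: R1=9&(-8)=8
after SUB R1, 15: R1=8-15=-7
after ADD R5, 4: R5=208+4=212
after ADD R2, 3: R2=8+3=11
CMP R2, 11  (cmp 11,11)
JNZ loop: not taken
halt.

-7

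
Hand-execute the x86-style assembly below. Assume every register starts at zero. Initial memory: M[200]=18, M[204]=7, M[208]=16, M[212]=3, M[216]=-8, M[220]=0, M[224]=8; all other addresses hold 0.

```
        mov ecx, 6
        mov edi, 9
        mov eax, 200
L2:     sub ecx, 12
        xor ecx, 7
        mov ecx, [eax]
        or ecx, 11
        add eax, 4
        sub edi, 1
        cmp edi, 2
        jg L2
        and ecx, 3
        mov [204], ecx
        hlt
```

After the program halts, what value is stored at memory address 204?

ecx=6
edi=9
eax=200
ecx=6-12=-6
ecx=(-6)^7=-3
ecx=M[200]=18
ecx=18|11=27
eax=200+4=204
edi=9-1=8
cmp edi, 2  (cmp 8,2)
jg L2: taken
ecx=27-12=15
ecx=15^7=8
ecx=M[204]=7
ecx=7|11=15
eax=204+4=208
edi=8-1=7
cmp edi, 2  (cmp 7,2)
jg L2: taken
ecx=15-12=3
ecx=3^7=4
ecx=M[208]=16
ecx=16|11=27
eax=208+4=212
edi=7-1=6
cmp edi, 2  (cmp 6,2)
jg L2: taken
ecx=27-12=15
ecx=15^7=8
ecx=M[212]=3
ecx=3|11=11
eax=212+4=216
edi=6-1=5
cmp edi, 2  (cmp 5,2)
jg L2: taken
ecx=11-12=-1
ecx=(-1)^7=-8
ecx=M[216]=-8
ecx=(-8)|11=-5
eax=216+4=220
edi=5-1=4
cmp edi, 2  (cmp 4,2)
jg L2: taken
ecx=(-5)-12=-17
ecx=(-17)^7=-24
ecx=M[220]=0
ecx=0|11=11
eax=220+4=224
edi=4-1=3
cmp edi, 2  (cmp 3,2)
jg L2: taken
ecx=11-12=-1
ecx=(-1)^7=-8
ecx=M[224]=8
ecx=8|11=11
eax=224+4=228
edi=3-1=2
cmp edi, 2  (cmp 2,2)
jg L2: not taken
ecx=11&3=3
mov [204], ecx → M[204]=3
halt.

3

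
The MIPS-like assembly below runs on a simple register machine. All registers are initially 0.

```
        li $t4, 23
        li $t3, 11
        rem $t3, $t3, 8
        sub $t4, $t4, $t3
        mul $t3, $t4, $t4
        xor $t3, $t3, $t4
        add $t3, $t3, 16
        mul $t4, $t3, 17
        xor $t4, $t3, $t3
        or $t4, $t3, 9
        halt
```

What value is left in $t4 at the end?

413

after li $t4, 23: $t4=23
after li $t3, 11: $t3=11
after rem $t3, $t3, 8: $t3=11%8=3
after sub $t4, $t4, $t3: $t4=23-3=20
after mul $t3, $t4, $t4: $t3=20*20=400
after xor $t3, $t3, $t4: $t3=400^20=388
after add $t3, $t3, 16: $t3=388+16=404
after mul $t4, $t3, 17: $t4=404*17=6868
after xor $t4, $t3, $t3: $t4=404^404=0
after or $t4, $t3, 9: $t4=404|9=413
halt.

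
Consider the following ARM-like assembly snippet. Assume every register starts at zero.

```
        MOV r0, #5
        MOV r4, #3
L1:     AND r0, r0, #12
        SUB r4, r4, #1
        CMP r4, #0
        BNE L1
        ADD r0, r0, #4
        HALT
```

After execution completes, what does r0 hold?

after MOV r0, #5: r0=5
after MOV r4, #3: r4=3
after AND r0, r0, #12: r0=5&12=4
after SUB r4, r4, #1: r4=3-1=2
CMP r4, #0  (cmp 2,0)
BNE L1: taken
after AND r0, r0, #12: r0=4&12=4
after SUB r4, r4, #1: r4=2-1=1
CMP r4, #0  (cmp 1,0)
BNE L1: taken
after AND r0, r0, #12: r0=4&12=4
after SUB r4, r4, #1: r4=1-1=0
CMP r4, #0  (cmp 0,0)
BNE L1: not taken
after ADD r0, r0, #4: r0=4+4=8
halt.

8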